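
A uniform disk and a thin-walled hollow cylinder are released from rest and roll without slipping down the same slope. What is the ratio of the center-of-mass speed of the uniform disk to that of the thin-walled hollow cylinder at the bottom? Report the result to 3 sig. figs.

Each satisfies Mgh = ½(1+k)Mv² with k = I/(MR²), so v ∝ 1/√(1+k).
For the uniform disk k = 0.5; for the thin-walled hollow cylinder k = 1.
v₁/v₂ = √((1+k₂)/(1+k₁)) = √(2/1.5) ≈ 1.15.

v_ratio ≈ 1.15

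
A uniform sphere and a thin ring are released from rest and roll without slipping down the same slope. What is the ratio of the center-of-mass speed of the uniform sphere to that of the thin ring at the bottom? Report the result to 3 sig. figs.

Each satisfies Mgh = ½(1+k)Mv² with k = I/(MR²), so v ∝ 1/√(1+k).
For the uniform sphere k = 0.4; for the thin ring k = 1.
v₁/v₂ = √((1+k₂)/(1+k₁)) = √(2/1.4) ≈ 1.20.

v_ratio ≈ 1.20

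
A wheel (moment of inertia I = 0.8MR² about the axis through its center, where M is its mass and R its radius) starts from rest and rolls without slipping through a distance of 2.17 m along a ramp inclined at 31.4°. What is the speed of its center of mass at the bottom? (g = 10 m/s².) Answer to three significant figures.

v ≈ 3.54 m/s

The moment of inertia is 0.8MR², giving k ≡ I/(MR²) = 0.8.
Pure rolling means v = ωR; then KE = ½Mv² + ½I(v/R)² = ½(1+k)Mv² = (9/10)Mv².
The vertical drop is h = L sinθ = 2.17 × sin31.4° = 1.131 m.
Setting Mgh = (9/10)Mv² gives v = √(2gh/(1+k)) = √(2·10·1.131/1.8) ≈ 3.54 m/s.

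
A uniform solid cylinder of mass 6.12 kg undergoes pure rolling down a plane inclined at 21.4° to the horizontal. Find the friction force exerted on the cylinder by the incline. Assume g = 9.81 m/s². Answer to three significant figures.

Here I = (1/2)MR², so the shape factor k = I/(MR²) = 0.5.
Translational: Mg sinθ − f = Ma. Rotational about the CM: fR = Iα = kMRa, so f = kMa.
Combining, a = g sinθ/(1+k) and f = kMa = kMg sinθ/(1+k).
f = 0.5 × 6.12 × 9.81 × sin21.4° / 1.5 ≈ 7.30 N.

f ≈ 7.30 N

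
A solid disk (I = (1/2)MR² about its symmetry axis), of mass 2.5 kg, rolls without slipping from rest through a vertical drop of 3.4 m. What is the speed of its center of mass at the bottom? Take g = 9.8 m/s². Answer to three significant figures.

v ≈ 6.67 m/s

With I = (1/2)MR², the ratio k = I/(MR²) is 0.5.
Pure rolling means v = ωR; then KE = ½Mv² + ½I(v/R)² = ½(1+k)Mv² = (3/4)Mv².
Energy conservation: Mgh = (3/4)Mv², so v = √(2gh/(1+k)) = √(2 × 9.8 × 3.4 / 1.5) ≈ 6.67 m/s.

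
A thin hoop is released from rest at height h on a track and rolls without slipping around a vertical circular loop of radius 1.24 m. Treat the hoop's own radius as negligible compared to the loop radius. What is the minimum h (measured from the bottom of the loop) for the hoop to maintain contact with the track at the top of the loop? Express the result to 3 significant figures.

The moment of inertia is MR², giving k ≡ I/(MR²) = 1.
At the top of the loop, the minimum-contact condition is Mg = Mv_top²/r, so v_top² = gr.
With ω = v/R, the kinetic energy at speed v is ½(1+k)Mv² = Mv².
Energy conservation from release (height h) to the top (height 2r): Mgh = Mg(2r) + M·gr.
Thus h_min = 2r + (1+k)r/2 = r(2 + 2/2) = 1.24 × 3 ≈ 3.72 m.

h_min ≈ 3.72 m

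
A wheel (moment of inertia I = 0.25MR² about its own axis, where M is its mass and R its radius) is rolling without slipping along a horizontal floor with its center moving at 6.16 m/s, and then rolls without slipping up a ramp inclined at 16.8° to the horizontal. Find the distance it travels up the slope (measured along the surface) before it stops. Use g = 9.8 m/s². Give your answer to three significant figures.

d ≈ 8.37 m

With I = 0.25MR², the ratio k = I/(MR²) is 0.25.
The rolling condition ω = v/R makes the rotational term ½I(v/R)² = ½kMv², so KE_total = ½(1+k)Mv² = (5/8)Mv².
Setting this equal to Mgh gives the vertical rise h = (1+k)v₀²/(2g) = 1.25×6.16²/(2×9.8) = 2.42 m.
The distance along the slope is d = h/sinθ = 2.42/sin16.8° ≈ 8.37 m.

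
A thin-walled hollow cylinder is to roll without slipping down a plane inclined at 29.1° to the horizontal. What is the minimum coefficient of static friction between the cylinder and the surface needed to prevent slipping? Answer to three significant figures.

μ_min ≈ 0.278

The moment of inertia is MR², giving k ≡ I/(MR²) = 1.
Translational: Mg sinθ − f = Ma. Rotational about the CM: fR = Iα = kMRa, so f = kMa.
These give a = g sinθ/(1+k) and the required friction f = kMg sinθ/(1+k).
With N = Mg cosθ, the no-slip condition f ≤ μN gives μ_min = f/N = k tanθ/(1+k).
μ_min = 1 × tan29.1° / 2 ≈ 0.278.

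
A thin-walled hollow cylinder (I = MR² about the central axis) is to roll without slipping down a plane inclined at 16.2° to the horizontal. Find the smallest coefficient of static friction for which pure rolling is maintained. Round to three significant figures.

Here I = MR², so the shape factor k = I/(MR²) = 1.
Translational: Mg sinθ − f = Ma. Rotational about the CM: fR = Iα = kMRa, so f = kMa.
These give a = g sinθ/(1+k) and the required friction f = kMg sinθ/(1+k).
The normal force is N = Mg cosθ, so μ_min = f/N = k tanθ/(1+k).
μ_min = 1 × tan16.2° / 2 ≈ 0.145.

μ_min ≈ 0.145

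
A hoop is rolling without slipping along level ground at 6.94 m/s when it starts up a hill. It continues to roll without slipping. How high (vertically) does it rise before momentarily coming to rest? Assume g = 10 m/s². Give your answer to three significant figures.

For this body I = MR², i.e. k = I/(MR²) = 1.
Pure rolling means v = ωR; then KE = ½Mv² + ½I(v/R)² = ½(1+k)Mv² = Mv².
At the top the kinetic energy is zero, so Mv₀² = Mgh.
Thus h = (1+k)v₀²/(2g) = 2 × 6.94² / (2 × 10) ≈ 4.82 m.

h ≈ 4.82 m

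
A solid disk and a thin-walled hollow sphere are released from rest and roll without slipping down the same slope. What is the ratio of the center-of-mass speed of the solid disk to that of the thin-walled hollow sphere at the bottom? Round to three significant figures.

Each satisfies Mgh = ½(1+k)Mv² with k = I/(MR²), so v ∝ 1/√(1+k).
For the solid disk k = 0.5; for the thin-walled hollow sphere k = 2/3.
v₁/v₂ = √((1+k₂)/(1+k₁)) = √(1.667/1.5) ≈ 1.05.

v_ratio ≈ 1.05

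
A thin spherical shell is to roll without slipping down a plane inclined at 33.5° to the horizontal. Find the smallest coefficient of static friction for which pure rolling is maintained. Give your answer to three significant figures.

For this body I = (2/3)MR², i.e. k = I/(MR²) = 2/3.
Along the incline Mg sinθ − f = Ma, and torque about the center fR = Iα = kMR²(a/R) gives f = kMa.
These give a = g sinθ/(1+k) and the required friction f = kMg sinθ/(1+k).
The normal force is N = Mg cosθ, so μ_min = f/N = k tanθ/(1+k).
μ_min = (2/3) × tan33.5° / 1.667 ≈ 0.265.

μ_min ≈ 0.265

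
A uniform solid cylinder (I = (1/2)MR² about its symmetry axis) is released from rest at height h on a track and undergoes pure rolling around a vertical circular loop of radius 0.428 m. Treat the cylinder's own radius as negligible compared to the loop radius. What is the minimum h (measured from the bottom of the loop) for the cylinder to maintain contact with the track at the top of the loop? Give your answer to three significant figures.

The moment of inertia is (1/2)MR², giving k ≡ I/(MR²) = 0.5.
At the top of the loop, the minimum-contact condition is Mg = Mv_top²/r, so v_top² = gr.
With ω = v/R, the kinetic energy at speed v is ½(1+k)Mv² = (3/4)Mv².
Energy conservation from release (height h) to the top (height 2r): Mgh = Mg(2r) + (3/4)M·gr.
Thus h_min = 2r + (1+k)r/2 = r(2 + 1.5/2) = 0.428 × 2.75 ≈ 1.18 m.

h_min ≈ 1.18 m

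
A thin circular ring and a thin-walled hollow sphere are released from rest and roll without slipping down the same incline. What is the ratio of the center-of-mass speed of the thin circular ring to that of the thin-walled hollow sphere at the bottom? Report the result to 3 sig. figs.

v_ratio ≈ 0.913

Each satisfies Mgh = ½(1+k)Mv² with k = I/(MR²), so v ∝ 1/√(1+k).
For the thin circular ring k = 1; for the thin-walled hollow sphere k = 2/3.
v₁/v₂ = √((1+k₂)/(1+k₁)) = √(1.667/2) ≈ 0.913.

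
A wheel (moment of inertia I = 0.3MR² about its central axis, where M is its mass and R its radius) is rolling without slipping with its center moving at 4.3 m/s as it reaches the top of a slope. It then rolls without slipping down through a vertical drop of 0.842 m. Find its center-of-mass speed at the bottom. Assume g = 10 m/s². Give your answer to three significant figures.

v ≈ 5.61 m/s

The moment of inertia is 0.3MR², giving k ≡ I/(MR²) = 0.3.
Since it rolls without slipping, ω = v/R and KE = ½Mv² + ½Iω² = ½(1+k)Mv² = (13/20)Mv².
Energy conservation: (13/20)Mv₀² + Mgh = (13/20)Mv², so v² = v₀² + 2gh/(1+k).
v = √(4.3² + 2×10×0.842/1.3) = √31.44 ≈ 5.61 m/s.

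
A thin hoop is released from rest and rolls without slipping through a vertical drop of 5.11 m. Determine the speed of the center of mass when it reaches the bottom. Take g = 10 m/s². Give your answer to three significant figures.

v ≈ 7.15 m/s

Here I = MR², so the shape factor k = I/(MR²) = 1.
Since it rolls without slipping, ω = v/R and KE = ½Mv² + ½Iω² = ½(1+k)Mv² = Mv².
Energy conservation: Mgh = Mv², so v = √(2gh/(1+k)) = √(2 × 10 × 5.11 / 2) ≈ 7.15 m/s.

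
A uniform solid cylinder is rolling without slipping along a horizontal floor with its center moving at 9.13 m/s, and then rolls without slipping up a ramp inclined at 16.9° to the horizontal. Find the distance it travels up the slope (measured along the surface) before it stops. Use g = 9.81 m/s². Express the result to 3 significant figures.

For this body I = (1/2)MR², i.e. k = I/(MR²) = 0.5.
The rolling condition ω = v/R makes the rotational term ½I(v/R)² = ½kMv², so KE_total = ½(1+k)Mv² = (3/4)Mv².
Setting this equal to Mgh gives the vertical rise h = (1+k)v₀²/(2g) = 1.5×9.13²/(2×9.81) = 6.373 m.
Along the incline, d = h/sinθ = 6.373/sin16.9° ≈ 21.9 m.

d ≈ 21.9 m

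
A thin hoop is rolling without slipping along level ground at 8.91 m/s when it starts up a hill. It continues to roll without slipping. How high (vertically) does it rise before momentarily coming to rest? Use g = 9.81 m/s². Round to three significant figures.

h ≈ 8.09 m

Here I = MR², so the shape factor k = I/(MR²) = 1.
Since it rolls without slipping, ω = v/R and KE = ½Mv² + ½Iω² = ½(1+k)Mv² = Mv².
At the top the kinetic energy is zero, so Mv₀² = Mgh.
Thus h = (1+k)v₀²/(2g) = 2 × 8.91² / (2 × 9.81) ≈ 8.09 m.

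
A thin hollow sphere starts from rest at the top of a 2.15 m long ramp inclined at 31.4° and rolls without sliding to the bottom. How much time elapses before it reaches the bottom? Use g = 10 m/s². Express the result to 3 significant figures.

t ≈ 1.17 s

The moment of inertia is (2/3)MR², giving k ≡ I/(MR²) = 2/3.
Translational: Mg sinθ − f = Ma. Rotational about the CM: fR = Iα = kMRa, so f = kMa.
Hence a = g sinθ/(1+k) = 10×sin31.4°/1.667 = 3.126 m/s².
With constant a from rest, t = √(2L/a) = √(2·2.15/3.126) ≈ 1.17 s.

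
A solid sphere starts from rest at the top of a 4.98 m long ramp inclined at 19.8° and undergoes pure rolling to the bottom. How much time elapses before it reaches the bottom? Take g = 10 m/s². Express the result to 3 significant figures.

t ≈ 2.03 s

The moment of inertia is (2/5)MR², giving k ≡ I/(MR²) = 0.4.
Translational: Mg sinθ − f = Ma. Rotational about the CM: fR = Iα = kMRa, so f = kMa.
Hence a = g sinθ/(1+k) = 10×sin19.8°/1.4 = 2.42 m/s².
With constant a from rest, t = √(2L/a) = √(2·4.98/2.42) ≈ 2.03 s.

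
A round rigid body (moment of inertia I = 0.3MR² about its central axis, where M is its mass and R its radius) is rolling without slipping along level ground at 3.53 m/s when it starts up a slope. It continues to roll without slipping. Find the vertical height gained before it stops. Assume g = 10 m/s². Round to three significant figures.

h ≈ 0.810 m

Here I = 0.3MR², so the shape factor k = I/(MR²) = 0.3.
Rolling without slipping gives ω = v/R, so the total kinetic energy is ½Mv² + ½Iω² = ½(1+k)Mv² = (13/20)Mv².
At the top the kinetic energy is zero, so (13/20)Mv₀² = Mgh.
Thus h = (1+k)v₀²/(2g) = 1.3 × 3.53² / (2 × 10) ≈ 0.810 m.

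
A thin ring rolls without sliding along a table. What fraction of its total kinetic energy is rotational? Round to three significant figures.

With I = MR², the ratio k = I/(MR²) is 1.
Since ω = v/R, the translational part is ½Mv² and the rotational part is ½I(v/R)² = ½kMv²; the total is ½(1+k)Mv².
The rotational fraction is therefore k/(1+k) = 1/2 ≈ 0.500.

fraction ≈ 0.500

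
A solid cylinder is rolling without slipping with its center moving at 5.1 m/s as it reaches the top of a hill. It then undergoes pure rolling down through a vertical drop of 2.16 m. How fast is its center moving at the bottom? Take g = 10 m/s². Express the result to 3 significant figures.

The moment of inertia is (1/2)MR², giving k ≡ I/(MR²) = 0.5.
Pure rolling means v = ωR; then KE = ½Mv² + ½I(v/R)² = ½(1+k)Mv² = (3/4)Mv².
Conserving energy between top and bottom: (3/4)Mv² = (3/4)Mv₀² + Mgh, hence v² = v₀² + 2gh/(1+k).
v = √(5.1² + 2×10×2.16/1.5) = √54.81 ≈ 7.40 m/s.

v ≈ 7.40 m/s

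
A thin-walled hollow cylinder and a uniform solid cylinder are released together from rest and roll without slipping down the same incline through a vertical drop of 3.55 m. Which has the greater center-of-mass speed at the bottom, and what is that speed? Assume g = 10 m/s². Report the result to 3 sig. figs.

For rolling without slipping, Mgh = ½(1+k)Mv² where k = I/(MR²), so v = √(2gh/(1+k)).
Thin-walled hollow cylinder: k = 1, giving v = √(2×10×3.55/2) = 5.958 m/s.
Uniform solid cylinder: k = 0.5, giving v = √(2×10×3.55/1.5) = 6.88 m/s.
The smaller k wins: the uniform solid cylinder, at ≈ 6.88 m/s.

the uniform solid cylinder, at v ≈ 6.88 m/s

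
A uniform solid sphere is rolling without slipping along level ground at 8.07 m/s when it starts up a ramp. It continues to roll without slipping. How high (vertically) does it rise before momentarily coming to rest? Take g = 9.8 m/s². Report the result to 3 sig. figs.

h ≈ 4.65 m

Here I = (2/5)MR², so the shape factor k = I/(MR²) = 0.4.
Rolling without slipping gives ω = v/R, so the total kinetic energy is ½Mv² + ½Iω² = ½(1+k)Mv² = (7/10)Mv².
All of this converts to potential energy at the highest point: (7/10)Mv₀² = Mgh.
Thus h = (1+k)v₀²/(2g) = 1.4 × 8.07² / (2 × 9.8) ≈ 4.65 m.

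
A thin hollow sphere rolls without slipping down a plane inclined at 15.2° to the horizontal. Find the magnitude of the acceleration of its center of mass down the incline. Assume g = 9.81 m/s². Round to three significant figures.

a ≈ 1.54 m/s²

With I = (2/3)MR², the ratio k = I/(MR²) is 2/3.
Newton's second law down the slope: Mg sinθ − f = Ma. The torque equation fR = Iα (with α = a/R) gives f = kMa.
Eliminating f: Mg sinθ = (1+k)Ma, so a = g sinθ/(1+k) = 9.81 × sin15.2° / 1.667 ≈ 1.54 m/s².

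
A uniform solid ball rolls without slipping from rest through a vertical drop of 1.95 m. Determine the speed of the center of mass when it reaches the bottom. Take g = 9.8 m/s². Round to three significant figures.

v ≈ 5.22 m/s

With I = (2/5)MR², the ratio k = I/(MR²) is 0.4.
The rolling condition ω = v/R makes the rotational term ½I(v/R)² = ½kMv², so KE_total = ½(1+k)Mv² = (7/10)Mv².
Energy conservation: Mgh = (7/10)Mv², so v = √(2gh/(1+k)) = √(2 × 9.8 × 1.95 / 1.4) ≈ 5.22 m/s.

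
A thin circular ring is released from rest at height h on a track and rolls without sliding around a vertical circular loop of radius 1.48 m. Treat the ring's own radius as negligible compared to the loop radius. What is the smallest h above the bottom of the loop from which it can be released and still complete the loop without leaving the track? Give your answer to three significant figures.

With I = MR², the ratio k = I/(MR²) is 1.
At the top, contact is just lost when gravity alone supplies the centripetal force: Mg = Mv_top²/r, i.e. v_top² = gr.
With ω = v/R, the kinetic energy at speed v is ½(1+k)Mv² = Mv².
Energy conservation from release (height h) to the top (height 2r): Mgh = Mg(2r) + M·gr.
Thus h_min = 2r + (1+k)r/2 = r(2 + 2/2) = 1.48 × 3 ≈ 4.44 m.

h_min ≈ 4.44 m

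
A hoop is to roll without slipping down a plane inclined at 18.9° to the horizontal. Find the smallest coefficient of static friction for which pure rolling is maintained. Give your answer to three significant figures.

With I = MR², the ratio k = I/(MR²) is 1.
Along the incline Mg sinθ − f = Ma, and torque about the center fR = Iα = kMR²(a/R) gives f = kMa.
These give a = g sinθ/(1+k) and the required friction f = kMg sinθ/(1+k).
The normal force is N = Mg cosθ, so μ_min = f/N = k tanθ/(1+k).
μ_min = 1 × tan18.9° / 2 ≈ 0.171.

μ_min ≈ 0.171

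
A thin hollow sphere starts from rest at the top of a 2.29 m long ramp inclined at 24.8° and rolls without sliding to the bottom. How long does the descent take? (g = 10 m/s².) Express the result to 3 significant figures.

t ≈ 1.35 s

For this body I = (2/3)MR², i.e. k = I/(MR²) = 2/3.
Along the incline Mg sinθ − f = Ma, and torque about the center fR = Iα = kMR²(a/R) gives f = kMa.
Hence a = g sinθ/(1+k) = 10×sin24.8°/1.667 = 2.517 m/s².
Starting from rest, L = ½at², so t = √(2L/a) = √(2×2.29/2.517) ≈ 1.35 s.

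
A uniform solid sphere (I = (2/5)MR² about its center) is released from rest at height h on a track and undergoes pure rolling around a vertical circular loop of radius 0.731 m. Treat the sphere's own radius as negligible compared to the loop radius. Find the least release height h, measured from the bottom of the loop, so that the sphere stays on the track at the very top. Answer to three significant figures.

Here I = (2/5)MR², so the shape factor k = I/(MR²) = 0.4.
At the top of the loop, the minimum-contact condition is Mg = Mv_top²/r, so v_top² = gr.
With ω = v/R, the kinetic energy at speed v is ½(1+k)Mv² = (7/10)Mv².
Energy conservation from release (height h) to the top (height 2r): Mgh = Mg(2r) + (7/10)M·gr.
Thus h_min = 2r + (1+k)r/2 = r(2 + 1.4/2) = 0.731 × 2.7 ≈ 1.97 m.

h_min ≈ 1.97 m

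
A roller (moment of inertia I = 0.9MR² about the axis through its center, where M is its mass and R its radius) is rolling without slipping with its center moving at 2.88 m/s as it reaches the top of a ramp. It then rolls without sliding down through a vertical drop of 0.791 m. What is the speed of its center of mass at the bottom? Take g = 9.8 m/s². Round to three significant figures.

Here I = 0.9MR², so the shape factor k = I/(MR²) = 0.9.
The rolling condition ω = v/R makes the rotational term ½I(v/R)² = ½kMv², so KE_total = ½(1+k)Mv² = (19/20)Mv².
Energy conservation: (19/20)Mv₀² + Mgh = (19/20)Mv², so v² = v₀² + 2gh/(1+k).
v = √(2.88² + 2×9.8×0.791/1.9) = √16.45 ≈ 4.06 m/s.

v ≈ 4.06 m/s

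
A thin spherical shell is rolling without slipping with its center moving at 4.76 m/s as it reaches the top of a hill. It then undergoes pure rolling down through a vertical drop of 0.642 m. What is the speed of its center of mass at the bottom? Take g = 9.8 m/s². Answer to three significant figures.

v ≈ 5.50 m/s

Here I = (2/3)MR², so the shape factor k = I/(MR²) = 2/3.
Pure rolling means v = ωR; then KE = ½Mv² + ½I(v/R)² = ½(1+k)Mv² = (5/6)Mv².
Conserving energy between top and bottom: (5/6)Mv² = (5/6)Mv₀² + Mgh, hence v² = v₀² + 2gh/(1+k).
v = √(4.76² + 2×9.8×0.642/1.667) = √30.21 ≈ 5.50 m/s.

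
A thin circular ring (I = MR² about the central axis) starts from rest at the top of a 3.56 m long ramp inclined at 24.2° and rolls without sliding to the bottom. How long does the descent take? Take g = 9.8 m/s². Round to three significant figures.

t ≈ 1.88 s

The moment of inertia is MR², giving k ≡ I/(MR²) = 1.
Along the incline Mg sinθ − f = Ma, and torque about the center fR = Iα = kMR²(a/R) gives f = kMa.
Hence a = g sinθ/(1+k) = 9.8×sin24.2°/2 = 2.009 m/s².
Starting from rest, L = ½at², so t = √(2L/a) = √(2×3.56/2.009) ≈ 1.88 s.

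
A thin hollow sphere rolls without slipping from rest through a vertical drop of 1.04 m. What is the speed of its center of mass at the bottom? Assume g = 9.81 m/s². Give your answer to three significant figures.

v ≈ 3.50 m/s

Here I = (2/3)MR², so the shape factor k = I/(MR²) = 2/3.
Rolling without slipping gives ω = v/R, so the total kinetic energy is ½Mv² + ½Iω² = ½(1+k)Mv² = (5/6)Mv².
Setting Mgh = (5/6)Mv² gives v = √(2gh/(1+k)) = √(2·9.81·1.04/1.667) ≈ 3.50 m/s.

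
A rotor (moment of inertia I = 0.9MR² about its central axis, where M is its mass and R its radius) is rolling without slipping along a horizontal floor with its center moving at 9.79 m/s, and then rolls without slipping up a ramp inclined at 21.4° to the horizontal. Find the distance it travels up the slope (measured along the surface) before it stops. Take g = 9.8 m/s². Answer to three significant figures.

Here I = 0.9MR², so the shape factor k = I/(MR²) = 0.9.
The rolling condition ω = v/R makes the rotational term ½I(v/R)² = ½kMv², so KE_total = ½(1+k)Mv² = (19/20)Mv².
Setting this equal to Mgh gives the vertical rise h = (1+k)v₀²/(2g) = 1.9×9.79²/(2×9.8) = 9.291 m.
The distance along the slope is d = h/sinθ = 9.291/sin21.4° ≈ 25.5 m.

d ≈ 25.5 m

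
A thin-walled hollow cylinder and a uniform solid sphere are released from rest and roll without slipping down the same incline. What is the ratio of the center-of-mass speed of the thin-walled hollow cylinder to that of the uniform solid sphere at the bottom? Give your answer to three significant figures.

Each satisfies Mgh = ½(1+k)Mv² with k = I/(MR²), so v ∝ 1/√(1+k).
For the thin-walled hollow cylinder k = 1; for the uniform solid sphere k = 0.4.
v₁/v₂ = √((1+k₂)/(1+k₁)) = √(1.4/2) ≈ 0.837.

v_ratio ≈ 0.837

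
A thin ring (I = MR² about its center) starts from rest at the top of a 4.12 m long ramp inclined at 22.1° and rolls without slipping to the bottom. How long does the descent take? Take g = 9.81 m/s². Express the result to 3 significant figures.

t ≈ 2.11 s

With I = MR², the ratio k = I/(MR²) is 1.
Along the incline Mg sinθ − f = Ma, and torque about the center fR = Iα = kMR²(a/R) gives f = kMa.
Hence a = g sinθ/(1+k) = 9.81×sin22.1°/2 = 1.845 m/s².
Starting from rest, L = ½at², so t = √(2L/a) = √(2×4.12/1.845) ≈ 2.11 s.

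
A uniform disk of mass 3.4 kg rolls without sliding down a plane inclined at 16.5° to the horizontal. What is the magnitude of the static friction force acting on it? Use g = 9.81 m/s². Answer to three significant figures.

For this body I = (1/2)MR², i.e. k = I/(MR²) = 0.5.
Newton's second law down the slope: Mg sinθ − f = Ma. The torque equation fR = Iα (with α = a/R) gives f = kMa.
Combining, a = g sinθ/(1+k) and f = kMa = kMg sinθ/(1+k).
f = 0.5 × 3.4 × 9.81 × sin16.5° / 1.5 ≈ 3.16 N.

f ≈ 3.16 N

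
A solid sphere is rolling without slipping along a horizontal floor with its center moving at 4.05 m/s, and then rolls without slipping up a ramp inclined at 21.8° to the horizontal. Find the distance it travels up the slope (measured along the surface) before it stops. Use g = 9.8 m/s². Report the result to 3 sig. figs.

d ≈ 3.15 m

Here I = (2/5)MR², so the shape factor k = I/(MR²) = 0.4.
Rolling without slipping gives ω = v/R, so the total kinetic energy is ½Mv² + ½Iω² = ½(1+k)Mv² = (7/10)Mv².
Setting this equal to Mgh gives the vertical rise h = (1+k)v₀²/(2g) = 1.4×4.05²/(2×9.8) = 1.172 m.
The distance along the slope is d = h/sinθ = 1.172/sin21.8° ≈ 3.15 m.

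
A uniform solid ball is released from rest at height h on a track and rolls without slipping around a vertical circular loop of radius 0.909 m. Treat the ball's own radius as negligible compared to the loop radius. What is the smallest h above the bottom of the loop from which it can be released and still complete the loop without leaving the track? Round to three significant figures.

h_min ≈ 2.45 m

For this body I = (2/5)MR², i.e. k = I/(MR²) = 0.4.
At the top of the loop, the minimum-contact condition is Mg = Mv_top²/r, so v_top² = gr.
With ω = v/R, the kinetic energy at speed v is ½(1+k)Mv² = (7/10)Mv².
Energy conservation from release (height h) to the top (height 2r): Mgh = Mg(2r) + (7/10)M·gr.
Thus h_min = 2r + (1+k)r/2 = r(2 + 1.4/2) = 0.909 × 2.7 ≈ 2.45 m.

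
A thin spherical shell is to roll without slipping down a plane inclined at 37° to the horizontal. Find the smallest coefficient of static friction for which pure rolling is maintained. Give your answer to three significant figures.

μ_min ≈ 0.301

Here I = (2/3)MR², so the shape factor k = I/(MR²) = 2/3.
Translational: Mg sinθ − f = Ma. Rotational about the CM: fR = Iα = kMRa, so f = kMa.
These give a = g sinθ/(1+k) and the required friction f = kMg sinθ/(1+k).
With N = Mg cosθ, the no-slip condition f ≤ μN gives μ_min = f/N = k tanθ/(1+k).
μ_min = (2/3) × tan37° / 1.667 ≈ 0.301.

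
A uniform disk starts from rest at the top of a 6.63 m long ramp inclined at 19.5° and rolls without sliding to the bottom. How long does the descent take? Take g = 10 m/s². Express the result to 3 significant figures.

t ≈ 2.44 s

With I = (1/2)MR², the ratio k = I/(MR²) is 0.5.
Translational: Mg sinθ − f = Ma. Rotational about the CM: fR = Iα = kMRa, so f = kMa.
Hence a = g sinθ/(1+k) = 10×sin19.5°/1.5 = 2.225 m/s².
With constant a from rest, t = √(2L/a) = √(2·6.63/2.225) ≈ 2.44 s.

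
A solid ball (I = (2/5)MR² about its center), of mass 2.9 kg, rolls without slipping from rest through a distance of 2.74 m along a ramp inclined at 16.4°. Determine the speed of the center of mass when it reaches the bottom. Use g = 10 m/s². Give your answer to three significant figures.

v ≈ 3.32 m/s

Here I = (2/5)MR², so the shape factor k = I/(MR²) = 0.4.
The rolling condition ω = v/R makes the rotational term ½I(v/R)² = ½kMv², so KE_total = ½(1+k)Mv² = (7/10)Mv².
The vertical drop is h = L sinθ = 2.74 × sin16.4° = 0.7736 m.
Energy conservation: Mgh = (7/10)Mv², so v = √(2gh/(1+k)) = √(2 × 10 × 0.7736 / 1.4) ≈ 3.32 m/s.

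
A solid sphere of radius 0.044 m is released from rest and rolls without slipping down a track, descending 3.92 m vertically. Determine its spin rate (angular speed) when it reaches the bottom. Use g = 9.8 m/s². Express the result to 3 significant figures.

ω ≈ 168 rad/s

With I = (2/5)MR², the ratio k = I/(MR²) is 0.4.
The rolling condition ω = v/R makes the rotational term ½I(v/R)² = ½kMv², so KE_total = ½(1+k)Mv² = (7/10)Mv².
Energy conservation Mgh = ½(1+k)Mv² gives v = √(2gh/(1+k)) = √(2 × 9.8 × 3.92 / 1.4) = 7.408 m/s.
The angular speed follows from ω = v/R = 7.408/0.044 ≈ 168 rad/s.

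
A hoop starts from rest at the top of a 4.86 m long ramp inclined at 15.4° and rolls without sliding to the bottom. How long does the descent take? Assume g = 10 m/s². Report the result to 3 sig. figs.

The moment of inertia is MR², giving k ≡ I/(MR²) = 1.
Translational: Mg sinθ − f = Ma. Rotational about the CM: fR = Iα = kMRa, so f = kMa.
Hence a = g sinθ/(1+k) = 10×sin15.4°/2 = 1.328 m/s².
Starting from rest, L = ½at², so t = √(2L/a) = √(2×4.86/1.328) ≈ 2.71 s.

t ≈ 2.71 s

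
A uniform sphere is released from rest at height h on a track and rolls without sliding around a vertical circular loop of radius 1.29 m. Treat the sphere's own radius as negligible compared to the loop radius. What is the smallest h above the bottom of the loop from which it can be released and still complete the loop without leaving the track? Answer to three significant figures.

With I = (2/5)MR², the ratio k = I/(MR²) is 0.4.
At the top, contact is just lost when gravity alone supplies the centripetal force: Mg = Mv_top²/r, i.e. v_top² = gr.
With ω = v/R, the kinetic energy at speed v is ½(1+k)Mv² = (7/10)Mv².
Energy conservation from release (height h) to the top (height 2r): Mgh = Mg(2r) + (7/10)M·gr.
Thus h_min = 2r + (1+k)r/2 = r(2 + 1.4/2) = 1.29 × 2.7 ≈ 3.48 m.

h_min ≈ 3.48 m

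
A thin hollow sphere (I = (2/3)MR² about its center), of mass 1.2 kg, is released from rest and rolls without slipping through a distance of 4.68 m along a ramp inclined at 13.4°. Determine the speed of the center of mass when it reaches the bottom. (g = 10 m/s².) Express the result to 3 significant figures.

With I = (2/3)MR², the ratio k = I/(MR²) is 2/3.
Pure rolling means v = ωR; then KE = ½Mv² + ½I(v/R)² = ½(1+k)Mv² = (5/6)Mv².
The vertical drop is h = L sinθ = 4.68 × sin13.4° = 1.085 m.
Energy conservation: Mgh = (5/6)Mv², so v = √(2gh/(1+k)) = √(2 × 10 × 1.085 / 1.667) ≈ 3.61 m/s.

v ≈ 3.61 m/s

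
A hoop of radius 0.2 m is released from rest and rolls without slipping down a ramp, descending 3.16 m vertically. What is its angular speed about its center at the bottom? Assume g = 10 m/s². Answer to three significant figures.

Here I = MR², so the shape factor k = I/(MR²) = 1.
The rolling condition ω = v/R makes the rotational term ½I(v/R)² = ½kMv², so KE_total = ½(1+k)Mv² = Mv².
Energy conservation Mgh = ½(1+k)Mv² gives v = √(2gh/(1+k)) = √(2 × 10 × 3.16 / 2) = 5.621 m/s.
The angular speed follows from ω = v/R = 5.621/0.2 ≈ 28.1 rad/s.

ω ≈ 28.1 rad/s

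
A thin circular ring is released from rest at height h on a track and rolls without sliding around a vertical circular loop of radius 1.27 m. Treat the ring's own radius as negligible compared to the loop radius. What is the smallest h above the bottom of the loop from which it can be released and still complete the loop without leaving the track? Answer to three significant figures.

h_min ≈ 3.81 m

With I = MR², the ratio k = I/(MR²) is 1.
At the top, contact is just lost when gravity alone supplies the centripetal force: Mg = Mv_top²/r, i.e. v_top² = gr.
With ω = v/R, the kinetic energy at speed v is ½(1+k)Mv² = Mv².
Energy conservation from release (height h) to the top (height 2r): Mgh = Mg(2r) + M·gr.
Thus h_min = 2r + (1+k)r/2 = r(2 + 2/2) = 1.27 × 3 ≈ 3.81 m.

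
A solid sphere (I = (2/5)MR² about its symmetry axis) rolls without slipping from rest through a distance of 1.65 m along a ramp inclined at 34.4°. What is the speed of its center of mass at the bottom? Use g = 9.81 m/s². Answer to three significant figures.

v ≈ 3.61 m/s

With I = (2/5)MR², the ratio k = I/(MR²) is 0.4.
Since it rolls without slipping, ω = v/R and KE = ½Mv² + ½Iω² = ½(1+k)Mv² = (7/10)Mv².
The vertical drop is h = L sinθ = 1.65 × sin34.4° = 0.9322 m.
Energy conservation: Mgh = (7/10)Mv², so v = √(2gh/(1+k)) = √(2 × 9.81 × 0.9322 / 1.4) ≈ 3.61 m/s.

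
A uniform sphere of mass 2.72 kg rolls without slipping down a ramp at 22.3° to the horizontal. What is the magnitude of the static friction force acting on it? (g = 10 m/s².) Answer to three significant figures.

For this body I = (2/5)MR², i.e. k = I/(MR²) = 0.4.
Along the incline Mg sinθ − f = Ma, and torque about the center fR = Iα = kMR²(a/R) gives f = kMa.
Combining, a = g sinθ/(1+k) and f = kMa = kMg sinθ/(1+k).
f = 0.4 × 2.72 × 10 × sin22.3° / 1.4 ≈ 2.95 N.

f ≈ 2.95 N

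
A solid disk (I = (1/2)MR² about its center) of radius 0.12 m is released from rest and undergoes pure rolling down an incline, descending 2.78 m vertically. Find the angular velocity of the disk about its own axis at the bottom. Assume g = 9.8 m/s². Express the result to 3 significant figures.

ω ≈ 50.2 rad/s

For this body I = (1/2)MR², i.e. k = I/(MR²) = 0.5.
Since it rolls without slipping, ω = v/R and KE = ½Mv² + ½Iω² = ½(1+k)Mv² = (3/4)Mv².
Energy conservation Mgh = ½(1+k)Mv² gives v = √(2gh/(1+k)) = √(2 × 9.8 × 2.78 / 1.5) = 6.027 m/s.
Then ω = v/R = 6.027 / 0.12 ≈ 50.2 rad/s.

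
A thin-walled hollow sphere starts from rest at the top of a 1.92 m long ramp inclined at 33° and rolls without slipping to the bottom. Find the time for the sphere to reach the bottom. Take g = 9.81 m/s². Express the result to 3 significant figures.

t ≈ 1.09 s

With I = (2/3)MR², the ratio k = I/(MR²) is 2/3.
Translational: Mg sinθ − f = Ma. Rotational about the CM: fR = Iα = kMRa, so f = kMa.
Hence a = g sinθ/(1+k) = 9.81×sin33°/1.667 = 3.206 m/s².
Starting from rest, L = ½at², so t = √(2L/a) = √(2×1.92/3.206) ≈ 1.09 s.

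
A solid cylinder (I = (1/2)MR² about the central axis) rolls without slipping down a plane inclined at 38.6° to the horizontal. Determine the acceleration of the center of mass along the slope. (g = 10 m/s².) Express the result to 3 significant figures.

With I = (1/2)MR², the ratio k = I/(MR²) is 0.5.
Translational: Mg sinθ − f = Ma. Rotational about the CM: fR = Iα = kMRa, so f = kMa.
Eliminating f: Mg sinθ = (1+k)Ma, so a = g sinθ/(1+k) = 10 × sin38.6° / 1.5 ≈ 4.16 m/s².

a ≈ 4.16 m/s²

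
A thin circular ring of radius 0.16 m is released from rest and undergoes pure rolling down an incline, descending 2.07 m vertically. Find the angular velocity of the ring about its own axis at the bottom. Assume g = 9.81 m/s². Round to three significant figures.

With I = MR², the ratio k = I/(MR²) is 1.
Pure rolling means v = ωR; then KE = ½Mv² + ½I(v/R)² = ½(1+k)Mv² = Mv².
Energy conservation Mgh = ½(1+k)Mv² gives v = √(2gh/(1+k)) = √(2 × 9.81 × 2.07 / 2) = 4.506 m/s.
Then ω = v/R = 4.506 / 0.16 ≈ 28.2 rad/s.

ω ≈ 28.2 rad/s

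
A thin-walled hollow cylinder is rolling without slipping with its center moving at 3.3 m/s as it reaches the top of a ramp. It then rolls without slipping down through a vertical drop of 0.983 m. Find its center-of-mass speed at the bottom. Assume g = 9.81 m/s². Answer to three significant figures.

v ≈ 4.53 m/s

Here I = MR², so the shape factor k = I/(MR²) = 1.
Rolling without slipping gives ω = v/R, so the total kinetic energy is ½Mv² + ½Iω² = ½(1+k)Mv² = Mv².
Conserving energy between top and bottom: Mv² = Mv₀² + Mgh, hence v² = v₀² + 2gh/(1+k).
v = √(3.3² + 2×9.81×0.983/2) = √20.53 ≈ 4.53 m/s.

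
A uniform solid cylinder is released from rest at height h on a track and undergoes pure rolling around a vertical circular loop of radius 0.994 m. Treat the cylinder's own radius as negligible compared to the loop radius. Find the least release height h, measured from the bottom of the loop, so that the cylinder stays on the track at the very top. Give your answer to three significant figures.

h_min ≈ 2.73 m

With I = (1/2)MR², the ratio k = I/(MR²) is 0.5.
At the top of the loop, the minimum-contact condition is Mg = Mv_top²/r, so v_top² = gr.
With ω = v/R, the kinetic energy at speed v is ½(1+k)Mv² = (3/4)Mv².
Energy conservation from release (height h) to the top (height 2r): Mgh = Mg(2r) + (3/4)M·gr.
Thus h_min = 2r + (1+k)r/2 = r(2 + 1.5/2) = 0.994 × 2.75 ≈ 2.73 m.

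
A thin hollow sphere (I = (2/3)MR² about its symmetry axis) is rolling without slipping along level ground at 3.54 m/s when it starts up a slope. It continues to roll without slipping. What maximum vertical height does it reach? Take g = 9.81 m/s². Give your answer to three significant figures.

h ≈ 1.06 m

Here I = (2/3)MR², so the shape factor k = I/(MR²) = 2/3.
The rolling condition ω = v/R makes the rotational term ½I(v/R)² = ½kMv², so KE_total = ½(1+k)Mv² = (5/6)Mv².
All of this converts to potential energy at the highest point: (5/6)Mv₀² = Mgh.
Thus h = (1+k)v₀²/(2g) = 1.667 × 3.54² / (2 × 9.81) ≈ 1.06 m.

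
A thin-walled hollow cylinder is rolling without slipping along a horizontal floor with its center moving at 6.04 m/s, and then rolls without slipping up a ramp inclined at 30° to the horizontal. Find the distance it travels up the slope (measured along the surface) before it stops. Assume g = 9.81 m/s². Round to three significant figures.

Here I = MR², so the shape factor k = I/(MR²) = 1.
The rolling condition ω = v/R makes the rotational term ½I(v/R)² = ½kMv², so KE_total = ½(1+k)Mv² = Mv².
Setting this equal to Mgh gives the vertical rise h = (1+k)v₀²/(2g) = 2×6.04²/(2×9.81) = 3.719 m.
The distance along the slope is d = h/sinθ = 3.719/sin30° ≈ 7.44 m.

d ≈ 7.44 m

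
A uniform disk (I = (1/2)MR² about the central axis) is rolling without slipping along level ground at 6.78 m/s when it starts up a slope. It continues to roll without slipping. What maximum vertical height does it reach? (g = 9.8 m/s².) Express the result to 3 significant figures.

With I = (1/2)MR², the ratio k = I/(MR²) is 0.5.
The rolling condition ω = v/R makes the rotational term ½I(v/R)² = ½kMv², so KE_total = ½(1+k)Mv² = (3/4)Mv².
At the top the kinetic energy is zero, so (3/4)Mv₀² = Mgh.
Thus h = (1+k)v₀²/(2g) = 1.5 × 6.78² / (2 × 9.8) ≈ 3.52 m.

h ≈ 3.52 m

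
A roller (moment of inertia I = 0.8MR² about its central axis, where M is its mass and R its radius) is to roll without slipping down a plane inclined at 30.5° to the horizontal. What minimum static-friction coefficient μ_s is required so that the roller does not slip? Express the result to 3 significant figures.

μ_min ≈ 0.262

Here I = 0.8MR², so the shape factor k = I/(MR²) = 0.8.
Along the incline Mg sinθ − f = Ma, and torque about the center fR = Iα = kMR²(a/R) gives f = kMa.
These give a = g sinθ/(1+k) and the required friction f = kMg sinθ/(1+k).
With N = Mg cosθ, the no-slip condition f ≤ μN gives μ_min = f/N = k tanθ/(1+k).
μ_min = 0.8 × tan30.5° / 1.8 ≈ 0.262.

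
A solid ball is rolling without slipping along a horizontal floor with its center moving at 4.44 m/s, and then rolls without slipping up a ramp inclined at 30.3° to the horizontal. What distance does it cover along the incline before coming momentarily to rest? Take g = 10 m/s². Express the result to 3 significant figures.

d ≈ 2.74 m

With I = (2/5)MR², the ratio k = I/(MR²) is 0.4.
Pure rolling means v = ωR; then KE = ½Mv² + ½I(v/R)² = ½(1+k)Mv² = (7/10)Mv².
Setting this equal to Mgh gives the vertical rise h = (1+k)v₀²/(2g) = 1.4×4.44²/(2×10) = 1.38 m.
Along the incline, d = h/sinθ = 1.38/sin30.3° ≈ 2.74 m.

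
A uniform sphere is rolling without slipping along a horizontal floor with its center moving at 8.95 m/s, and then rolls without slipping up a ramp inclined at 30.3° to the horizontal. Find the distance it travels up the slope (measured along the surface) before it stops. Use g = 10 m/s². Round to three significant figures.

d ≈ 11.1 m

The moment of inertia is (2/5)MR², giving k ≡ I/(MR²) = 0.4.
Rolling without slipping gives ω = v/R, so the total kinetic energy is ½Mv² + ½Iω² = ½(1+k)Mv² = (7/10)Mv².
Setting this equal to Mgh gives the vertical rise h = (1+k)v₀²/(2g) = 1.4×8.95²/(2×10) = 5.607 m.
The distance along the slope is d = h/sinθ = 5.607/sin30.3° ≈ 11.1 m.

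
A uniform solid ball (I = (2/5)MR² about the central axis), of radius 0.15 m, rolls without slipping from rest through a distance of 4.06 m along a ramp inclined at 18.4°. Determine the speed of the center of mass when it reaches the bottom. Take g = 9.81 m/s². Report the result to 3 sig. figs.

v ≈ 4.24 m/s

With I = (2/5)MR², the ratio k = I/(MR²) is 0.4.
Pure rolling means v = ωR; then KE = ½Mv² + ½I(v/R)² = ½(1+k)Mv² = (7/10)Mv².
The vertical drop is h = L sinθ = 4.06 × sin18.4° = 1.282 m.
Energy conservation: Mgh = (7/10)Mv², so v = √(2gh/(1+k)) = √(2 × 9.81 × 1.282 / 1.4) ≈ 4.24 m/s.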